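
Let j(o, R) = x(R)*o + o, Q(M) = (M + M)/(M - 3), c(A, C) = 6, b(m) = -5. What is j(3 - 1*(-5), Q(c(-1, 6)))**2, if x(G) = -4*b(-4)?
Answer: 28224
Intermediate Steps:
x(G) = 20 (x(G) = -4*(-5) = 20)
Q(M) = 2*M/(-3 + M) (Q(M) = (2*M)/(-3 + M) = 2*M/(-3 + M))
j(o, R) = 21*o (j(o, R) = 20*o + o = 21*o)
j(3 - 1*(-5), Q(c(-1, 6)))**2 = (21*(3 - 1*(-5)))**2 = (21*(3 + 5))**2 = (21*8)**2 = 168**2 = 28224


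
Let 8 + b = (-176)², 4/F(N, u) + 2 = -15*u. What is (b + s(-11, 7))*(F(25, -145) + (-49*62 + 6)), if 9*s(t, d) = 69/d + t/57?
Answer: -732710274762208/7803243 ≈ -9.3898e+7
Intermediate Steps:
F(N, u) = 4/(-2 - 15*u)
s(t, d) = t/513 + 23/(3*d) (s(t, d) = (69/d + t/57)/9 = t/513 + 23/(3*d))
b = 30968 (b = -8 + (-176)² = -8 + 30976 = 30968)
(b + s(-11, 7))*(F(25, -145) + (-49*62 + 6)) = (30968 + (1/513)*(3933 + 7*(-11))/7)*(-4/(2 + 15*(-145)) + (-49*62 + 6)) = (30968 + (1/513)*(⅐)*(3933 - 77))*(-4/(2 - 2175) + (-3038 + 6)) = (30968 + (1/513)*(⅐)*3856)*(-4/(-2173) - 3032) = (30968 + 3856/3591)*(-4*(-1/2173) - 3032) = 111209944*(4/2173 - 3032)/3591 = (111209944/3591)*(-6588532/2173) = -732710274762208/7803243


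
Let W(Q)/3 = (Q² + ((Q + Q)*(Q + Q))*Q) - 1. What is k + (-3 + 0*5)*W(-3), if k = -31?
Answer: 869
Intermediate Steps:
W(Q) = -3 + 3*Q² + 12*Q³ (W(Q) = 3*((Q² + ((Q + Q)*(Q + Q))*Q) - 1) = 3*((Q² + ((2*Q)*(2*Q))*Q) - 1) = 3*((Q² + (4*Q²)*Q) - 1) = 3*((Q² + 4*Q³) - 1) = 3*(-1 + Q² + 4*Q³) = -3 + 3*Q² + 12*Q³)
k + (-3 + 0*5)*W(-3) = -31 + (-3 + 0*5)*(-3 + 3*(-3)² + 12*(-3)³) = -31 + (-3 + 0)*(-3 + 3*9 + 12*(-27)) = -31 - 3*(-3 + 27 - 324) = -31 - 3*(-300) = -31 + 900 = 869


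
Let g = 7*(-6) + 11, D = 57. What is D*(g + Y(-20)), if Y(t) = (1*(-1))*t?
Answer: -627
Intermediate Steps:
g = -31 (g = -42 + 11 = -31)
Y(t) = -t
D*(g + Y(-20)) = 57*(-31 - 1*(-20)) = 57*(-31 + 20) = 57*(-11) = -627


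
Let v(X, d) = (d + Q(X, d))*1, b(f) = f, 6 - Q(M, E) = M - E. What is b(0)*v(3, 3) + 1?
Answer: 1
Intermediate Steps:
Q(M, E) = 6 + E - M (Q(M, E) = 6 - (M - E) = 6 + (E - M) = 6 + E - M)
v(X, d) = 6 - X + 2*d (v(X, d) = (d + (6 + d - X))*1 = (6 - X + 2*d)*1 = 6 - X + 2*d)
b(0)*v(3, 3) + 1 = 0*(6 - 1*3 + 2*3) + 1 = 0*(6 - 3 + 6) + 1 = 0*9 + 1 = 0 + 1 = 1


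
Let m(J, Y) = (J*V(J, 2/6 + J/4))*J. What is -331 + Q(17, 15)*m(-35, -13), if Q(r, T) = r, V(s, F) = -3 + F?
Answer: -2856997/12 ≈ -2.3808e+5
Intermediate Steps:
m(J, Y) = J²*(-8/3 + J/4) (m(J, Y) = (J*(-3 + (2/6 + J/4)))*J = (J*(-3 + (2*(⅙) + J*(¼))))*J = (J*(-3 + (⅓ + J/4)))*J = (J*(-8/3 + J/4))*J = J²*(-8/3 + J/4))
-331 + Q(17, 15)*m(-35, -13) = -331 + 17*((1/12)*(-35)²*(-32 + 3*(-35))) = -331 + 17*((1/12)*1225*(-32 - 105)) = -331 + 17*((1/12)*1225*(-137)) = -331 + 17*(-167825/12) = -331 - 2853025/12 = -2856997/12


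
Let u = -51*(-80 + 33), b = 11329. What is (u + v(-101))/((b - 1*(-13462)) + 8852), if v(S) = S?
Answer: 2296/33643 ≈ 0.068246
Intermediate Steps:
u = 2397 (u = -51*(-47) = 2397)
(u + v(-101))/((b - 1*(-13462)) + 8852) = (2397 - 101)/((11329 - 1*(-13462)) + 8852) = 2296/((11329 + 13462) + 8852) = 2296/(24791 + 8852) = 2296/33643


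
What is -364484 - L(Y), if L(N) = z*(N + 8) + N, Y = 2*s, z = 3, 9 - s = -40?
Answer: -364900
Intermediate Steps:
s = 49 (s = 9 - 1*(-40) = 9 + 40 = 49)
Y = 98 (Y = 2*49 = 98)
L(N) = 24 + 4*N (L(N) = 3*(N + 8) + N = 3*(8 + N) + N = (24 + 3*N) + N = 24 + 4*N)
-364484 - L(Y) = -364484 - (24 + 4*98) = -364484 - (24 + 392) = -364484 - 1*416 = -364484 - 416 = -364900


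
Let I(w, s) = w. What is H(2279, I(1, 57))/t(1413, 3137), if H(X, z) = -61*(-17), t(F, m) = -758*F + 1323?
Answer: -1037/1069731 ≈ -0.00096940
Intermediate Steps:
t(F, m) = 1323 - 758*F
H(X, z) = 1037
H(2279, I(1, 57))/t(1413, 3137) = 1037/(1323 - 758*1413) = 1037/(1323 - 1071054) = 1037/(-1069731) = 1037*(-1/1069731) = -1037/1069731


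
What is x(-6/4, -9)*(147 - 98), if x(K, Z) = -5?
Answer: -245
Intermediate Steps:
x(-6/4, -9)*(147 - 98) = -5*(147 - 98) = -5*49 = -245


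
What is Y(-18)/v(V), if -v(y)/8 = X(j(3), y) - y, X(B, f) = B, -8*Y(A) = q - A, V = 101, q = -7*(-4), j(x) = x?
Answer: -23/3136 ≈ -0.0073342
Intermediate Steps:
q = 28
Y(A) = -7/2 + A/8 (Y(A) = -(28 - A)/8 = -7/2 + A/8)
v(y) = -24 + 8*y (v(y) = -8*(3 - y) = -24 + 8*y)
Y(-18)/v(V) = (-7/2 + (⅛)*(-18))/(-24 + 8*101) = (-7/2 - 9/4)/(-24 + 808) = -23/4/784 = -23/4*1/784 = -23/3136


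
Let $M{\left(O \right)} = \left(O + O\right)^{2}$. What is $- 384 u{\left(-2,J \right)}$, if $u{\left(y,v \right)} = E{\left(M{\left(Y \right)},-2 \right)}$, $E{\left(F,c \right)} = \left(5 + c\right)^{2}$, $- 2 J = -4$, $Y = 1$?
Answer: $-3456$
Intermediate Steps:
$J = 2$ ($J = \left(- \frac{1}{2}\right) \left(-4\right) = 2$)
$M{\left(O \right)} = 4 O^{2}$ ($M{\left(O \right)} = \left(2 O\right)^{2} = 4 O^{2}$)
$u{\left(y,v \right)} = 9$ ($u{\left(y,v \right)} = \left(5 - 2\right)^{2} = 3^{2} = 9$)
$- 384 u{\left(-2,J \right)} = \left(-384\right) 9 = -3456$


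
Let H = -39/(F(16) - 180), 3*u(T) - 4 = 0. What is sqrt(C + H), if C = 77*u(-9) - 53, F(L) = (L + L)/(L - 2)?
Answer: 5*sqrt(6948051)/1866 ≈ 7.0630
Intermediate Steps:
u(T) = 4/3 (u(T) = 4/3 + (1/3)*0 = 4/3 + 0 = 4/3)
F(L) = 2*L/(-2 + L) (F(L) = (2*L)/(-2 + L) = 2*L/(-2 + L))
H = 273/1244 (H = -39/(2*16/(-2 + 16) - 180) = -39/(2*16/14 - 180) = -39/(2*16*(1/14) - 180) = -39/(16/7 - 180) = -39/(-1244/7) = -7/1244*(-39) = 273/1244 ≈ 0.21945)
C = 149/3 (C = 77*(4/3) - 53 = 308/3 - 53 = 149/3 ≈ 49.667)
sqrt(C + H) = sqrt(149/3 + 273/1244) = sqrt(186175/3732) = 5*sqrt(6948051)/1866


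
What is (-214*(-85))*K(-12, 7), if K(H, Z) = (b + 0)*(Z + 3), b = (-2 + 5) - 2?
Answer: 181900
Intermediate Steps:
b = 1 (b = 3 - 2 = 1)
K(H, Z) = 3 + Z (K(H, Z) = (1 + 0)*(Z + 3) = 1*(3 + Z) = 3 + Z)
(-214*(-85))*K(-12, 7) = (-214*(-85))*(3 + 7) = 18190*10 = 181900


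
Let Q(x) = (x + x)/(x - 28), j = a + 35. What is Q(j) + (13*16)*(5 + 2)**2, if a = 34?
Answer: 418010/41 ≈ 10195.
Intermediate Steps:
j = 69 (j = 34 + 35 = 69)
Q(x) = 2*x/(-28 + x) (Q(x) = (2*x)/(-28 + x) = 2*x/(-28 + x))
Q(j) + (13*16)*(5 + 2)**2 = 2*69/(-28 + 69) + (13*16)*(5 + 2)**2 = 2*69/41 + 208*7**2 = 2*69*(1/41) + 208*49 = 138/41 + 10192 = 418010/41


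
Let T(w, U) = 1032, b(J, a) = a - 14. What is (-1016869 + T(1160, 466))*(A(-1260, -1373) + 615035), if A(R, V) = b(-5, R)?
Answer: -623481132957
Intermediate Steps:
b(J, a) = -14 + a
A(R, V) = -14 + R
(-1016869 + T(1160, 466))*(A(-1260, -1373) + 615035) = (-1016869 + 1032)*((-14 - 1260) + 615035) = -1015837*(-1274 + 615035) = -1015837*613761 = -623481132957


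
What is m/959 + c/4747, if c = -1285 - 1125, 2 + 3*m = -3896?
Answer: -25437376/13657119 ≈ -1.8626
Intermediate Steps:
m = -3898/3 (m = -⅔ + (⅓)*(-3896) = -⅔ - 3896/3 = -3898/3 ≈ -1299.3)
c = -2410
m/959 + c/4747 = -3898/3/959 - 2410/4747 = -3898/3*1/959 - 2410*1/4747 = -3898/2877 - 2410/4747 = -25437376/13657119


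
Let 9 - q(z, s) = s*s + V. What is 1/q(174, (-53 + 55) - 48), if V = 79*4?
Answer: -1/2423 ≈ -0.00041271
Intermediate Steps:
V = 316
q(z, s) = -307 - s**2 (q(z, s) = 9 - (s*s + 316) = 9 - (s**2 + 316) = 9 - (316 + s**2) = 9 + (-316 - s**2) = -307 - s**2)
1/q(174, (-53 + 55) - 48) = 1/(-307 - ((-53 + 55) - 48)**2) = 1/(-307 - (2 - 48)**2) = 1/(-307 - 1*(-46)**2) = 1/(-307 - 1*2116) = 1/(-307 - 2116) = 1/(-2423) = -1/2423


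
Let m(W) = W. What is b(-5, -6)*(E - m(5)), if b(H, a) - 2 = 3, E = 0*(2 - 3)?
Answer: -25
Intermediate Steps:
E = 0 (E = 0*(-1) = 0)
b(H, a) = 5 (b(H, a) = 2 + 3 = 5)
b(-5, -6)*(E - m(5)) = 5*(0 - 1*5) = 5*(0 - 5) = 5*(-5) = -25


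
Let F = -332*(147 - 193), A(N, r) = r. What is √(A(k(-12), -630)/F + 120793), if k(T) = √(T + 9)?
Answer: √1760813937997/3818 ≈ 347.55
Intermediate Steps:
k(T) = √(9 + T)
F = 15272 (F = -332*(-46) = 15272)
√(A(k(-12), -630)/F + 120793) = √(-630/15272 + 120793) = √(-630*1/15272 + 120793) = √(-315/7636 + 120793) = √(922375033/7636) = √1760813937997/3818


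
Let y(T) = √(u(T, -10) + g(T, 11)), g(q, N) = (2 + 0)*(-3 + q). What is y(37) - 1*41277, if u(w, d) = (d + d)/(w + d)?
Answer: -41277 + 2*√1362/9 ≈ -41269.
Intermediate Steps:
g(q, N) = -6 + 2*q (g(q, N) = 2*(-3 + q) = -6 + 2*q)
u(w, d) = 2*d/(d + w) (u(w, d) = (2*d)/(d + w) = 2*d/(d + w))
y(T) = √(-6 - 20/(-10 + T) + 2*T) (y(T) = √(2*(-10)/(-10 + T) + (-6 + 2*T)) = √(-20/(-10 + T) + (-6 + 2*T)) = √(-6 - 20/(-10 + T) + 2*T))
y(37) - 1*41277 = √(-6 - 20/(-10 + 37) + 2*37) - 1*41277 = √(-6 - 20/27 + 74) - 41277 = √(1816/27) - 41277 = 2*√1362/9 - 41277 = -41277 + 2*√1362/9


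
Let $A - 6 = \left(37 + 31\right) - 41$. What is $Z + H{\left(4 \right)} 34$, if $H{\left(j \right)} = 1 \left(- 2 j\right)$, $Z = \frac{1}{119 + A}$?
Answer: $- \frac{41343}{152} \approx -271.99$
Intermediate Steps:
$A = 33$ ($A = 6 + \left(\left(37 + 31\right) - 41\right) = 6 + \left(68 - 41\right) = 6 + 27 = 33$)
$Z = \frac{1}{152}$ ($Z = \frac{1}{119 + 33} = \frac{1}{152} \approx 0.0065789$)
$H{\left(j \right)} = - 2 j$
$Z + H{\left(4 \right)} 34 = \frac{1}{152} + \left(-2\right) 4 \cdot 34 = \frac{1}{152} - 272 = - \frac{41343}{152}$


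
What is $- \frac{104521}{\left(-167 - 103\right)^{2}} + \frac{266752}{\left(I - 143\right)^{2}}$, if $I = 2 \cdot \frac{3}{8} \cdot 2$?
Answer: $\frac{69413900831}{5838488100} \approx 11.889$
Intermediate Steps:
$I = \frac{3}{2}$ ($I = 2 \cdot 3 \cdot \frac{1}{8} \cdot 2 = 2 \cdot \frac{3}{8} \cdot 2 = \frac{3}{4} \cdot 2 = \frac{3}{2} \approx 1.5$)
$- \frac{104521}{\left(-167 - 103\right)^{2}} + \frac{266752}{\left(I - 143\right)^{2}} = - \frac{104521}{\left(-167 - 103\right)^{2}} + \frac{266752}{\left(\frac{3}{2} - 143\right)^{2}} = - \frac{104521}{\left(-270\right)^{2}} + \frac{266752}{\left(- \frac{283}{2}\right)^{2}} = - \frac{104521}{72900} + \frac{266752}{\frac{80089}{4}} = \left(-104521\right) \frac{1}{72900} + 266752 \cdot \frac{4}{80089} = - \frac{104521}{72900} + \frac{1067008}{80089} = \frac{69413900831}{5838488100}$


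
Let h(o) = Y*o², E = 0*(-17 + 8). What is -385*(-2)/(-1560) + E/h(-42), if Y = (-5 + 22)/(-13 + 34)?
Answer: -77/156 ≈ -0.49359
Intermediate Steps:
Y = 17/21 ≈ 0.80952
E = 0 (E = 0*(-9) = 0)
h(o) = 17*o²/21
-385*(-2)/(-1560) + E/h(-42) = -385*(-2)/(-1560) + 0/(((17/21)*(-42)²)) = 770*(-1/1560) + 0/(((17/21)*1764)) = -77/156 + 0/1428 = -77/156 + 0*(1/1428) = -77/156 + 0 = -77/156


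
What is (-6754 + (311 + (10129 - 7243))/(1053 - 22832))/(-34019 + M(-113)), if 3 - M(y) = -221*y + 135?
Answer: 147098563/1287661596 ≈ 0.11424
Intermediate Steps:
M(y) = -132 + 221*y (M(y) = 3 - (-221*y + 135) = 3 - (135 - 221*y) = 3 + (-135 + 221*y) = -132 + 221*y)
(-6754 + (311 + (10129 - 7243))/(1053 - 22832))/(-34019 + M(-113)) = (-6754 + (311 + (10129 - 7243))/(1053 - 22832))/(-34019 + (-132 + 221*(-113))) = (-6754 + (311 + 2886)/(-21779))/(-34019 + (-132 - 24973)) = (-6754 + 3197*(-1/21779))/(-34019 - 25105) = (-6754 - 3197/21779)/(-59124) = -147098563/21779*(-1/59124) = 147098563/1287661596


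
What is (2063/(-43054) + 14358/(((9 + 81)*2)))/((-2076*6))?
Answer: -25741583/4022104680 ≈ -0.0064000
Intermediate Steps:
(2063/(-43054) + 14358/(((9 + 81)*2)))/((-2076*6)) = (2063*(-1/43054) + 14358/((90*2)))/((-519*24)) = (-2063/43054 + 14358/180)/(-12456) = (-2063/43054 + 14358*(1/180))*(-1/12456) = (-2063/43054 + 2393/30)*(-1/12456) = (25741583/322905)*(-1/12456) = -25741583/4022104680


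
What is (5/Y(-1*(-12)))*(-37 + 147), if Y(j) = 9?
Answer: 550/9 ≈ 61.111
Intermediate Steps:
(5/Y(-1*(-12)))*(-37 + 147) = (5/9)*(-37 + 147) = (5*(1/9))*110 = (5/9)*110 = 550/9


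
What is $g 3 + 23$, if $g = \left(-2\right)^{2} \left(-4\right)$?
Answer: $-25$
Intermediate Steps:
$g = -16$ ($g = 4 \left(-4\right) = -16$)
$g 3 + 23 = \left(-16\right) 3 + 23 = -48 + 23 = -25$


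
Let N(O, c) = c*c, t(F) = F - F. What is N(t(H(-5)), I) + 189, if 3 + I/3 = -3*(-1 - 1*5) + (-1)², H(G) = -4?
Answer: 2493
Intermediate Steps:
I = 48 (I = -9 + 3*(-3*(-1 - 1*5) + (-1)²) = -9 + 3*(-3*(-1 - 5) + 1) = -9 + 3*(-3*(-6) + 1) = -9 + 3*(18 + 1) = -9 + 3*19 = -9 + 57 = 48)
t(F) = 0
N(O, c) = c²
N(t(H(-5)), I) + 189 = 48² + 189 = 2304 + 189 = 2493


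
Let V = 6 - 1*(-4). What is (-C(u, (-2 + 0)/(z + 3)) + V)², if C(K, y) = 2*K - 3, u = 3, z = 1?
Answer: 49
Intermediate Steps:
C(K, y) = -3 + 2*K
V = 10 (V = 6 + 4 = 10)
(-C(u, (-2 + 0)/(z + 3)) + V)² = (-(-3 + 2*3) + 10)² = (-(-3 + 6) + 10)² = (-1*3 + 10)² = (-3 + 10)² = 7² = 49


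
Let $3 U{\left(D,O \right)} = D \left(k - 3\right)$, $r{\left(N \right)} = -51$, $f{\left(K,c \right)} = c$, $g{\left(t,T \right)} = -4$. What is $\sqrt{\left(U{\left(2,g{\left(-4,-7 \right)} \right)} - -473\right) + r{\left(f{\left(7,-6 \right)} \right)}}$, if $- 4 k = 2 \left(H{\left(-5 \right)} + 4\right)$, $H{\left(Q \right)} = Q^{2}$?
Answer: $\frac{\sqrt{3693}}{3} \approx 20.257$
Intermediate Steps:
$k = - \frac{29}{2}$ ($k = - \frac{2 \left(\left(-5\right)^{2} + 4\right)}{4} = - \frac{2 \left(25 + 4\right)}{4} = - \frac{2 \cdot 29}{4} = \left(- \frac{1}{4}\right) 58 = - \frac{29}{2} \approx -14.5$)
$U{\left(D,O \right)} = - \frac{35 D}{6}$ ($U{\left(D,O \right)} = \frac{D \left(- \frac{29}{2} - 3\right)}{3} = \frac{D \left(- \frac{35}{2}\right)}{3} = \frac{\left(- \frac{35}{2}\right) D}{3} = - \frac{35 D}{6}$)
$\sqrt{\left(U{\left(2,g{\left(-4,-7 \right)} \right)} - -473\right) + r{\left(f{\left(7,-6 \right)} \right)}} = \sqrt{\left(\left(- \frac{35}{6}\right) 2 - -473\right) - 51} = \sqrt{\left(- \frac{35}{3} + 473\right) - 51} = \sqrt{\frac{1384}{3} - 51} = \sqrt{\frac{1231}{3}} = \frac{\sqrt{3693}}{3}$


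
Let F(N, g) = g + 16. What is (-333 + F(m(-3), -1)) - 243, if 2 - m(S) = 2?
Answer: -561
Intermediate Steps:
m(S) = 0 (m(S) = 2 - 1*2 = 2 - 2 = 0)
F(N, g) = 16 + g
(-333 + F(m(-3), -1)) - 243 = (-333 + (16 - 1)) - 243 = (-333 + 15) - 243 = -318 - 243 = -561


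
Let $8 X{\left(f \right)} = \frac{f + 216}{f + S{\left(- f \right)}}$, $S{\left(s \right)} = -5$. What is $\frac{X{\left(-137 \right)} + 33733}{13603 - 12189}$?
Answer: $\frac{38320609}{1606304} \approx 23.856$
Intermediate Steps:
$X{\left(f \right)} = \frac{216 + f}{8 \left(-5 + f\right)}$ ($X{\left(f \right)} = \frac{\left(f + 216\right) \frac{1}{f - 5}}{8} = \frac{\left(216 + f\right) \frac{1}{-5 + f}}{8} = \frac{\frac{1}{-5 + f} \left(216 + f\right)}{8} = \frac{216 + f}{8 \left(-5 + f\right)}$)
$\frac{X{\left(-137 \right)} + 33733}{13603 - 12189} = \frac{\frac{216 - 137}{8 \left(-5 - 137\right)} + 33733}{13603 - 12189} = \frac{\frac{1}{8} \frac{1}{-142} \cdot 79 + 33733}{1414} = \left(\frac{1}{8} \left(- \frac{1}{142}\right) 79 + 33733\right) \frac{1}{1414} = \left(- \frac{79}{1136} + 33733\right) \frac{1}{1414} = \frac{38320609}{1136} \cdot \frac{1}{1414} = \frac{38320609}{1606304}$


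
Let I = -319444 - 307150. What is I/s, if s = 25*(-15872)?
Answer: 313297/198400 ≈ 1.5791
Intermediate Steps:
s = -396800
I = -626594
I/s = -626594/(-396800) = -626594*(-1/396800) = 313297/198400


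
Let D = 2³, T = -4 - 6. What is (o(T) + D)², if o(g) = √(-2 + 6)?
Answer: 100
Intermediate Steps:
T = -10
D = 8
o(g) = 2 (o(g) = √4 = 2)
(o(T) + D)² = (2 + 8)² = 10² = 100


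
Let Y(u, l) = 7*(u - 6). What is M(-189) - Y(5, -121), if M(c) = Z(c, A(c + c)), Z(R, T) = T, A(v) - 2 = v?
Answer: -369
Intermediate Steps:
A(v) = 2 + v
Y(u, l) = -42 + 7*u (Y(u, l) = 7*(-6 + u) = -42 + 7*u)
M(c) = 2 + 2*c (M(c) = 2 + (c + c) = 2 + 2*c)
M(-189) - Y(5, -121) = (2 + 2*(-189)) - (-42 + 7*5) = (2 - 378) - (-42 + 35) = -376 - 1*(-7) = -376 + 7 = -369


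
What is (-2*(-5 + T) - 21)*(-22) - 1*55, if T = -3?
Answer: 55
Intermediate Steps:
(-2*(-5 + T) - 21)*(-22) - 1*55 = (-2*(-5 - 3) - 21)*(-22) - 1*55 = (-2*(-8) - 21)*(-22) - 55 = (16 - 21)*(-22) - 55 = -5*(-22) - 55 = 110 - 55 = 55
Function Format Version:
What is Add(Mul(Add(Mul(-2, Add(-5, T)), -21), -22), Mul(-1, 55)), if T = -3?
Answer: 55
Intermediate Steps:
Add(Mul(Add(Mul(-2, Add(-5, T)), -21), -22), Mul(-1, 55)) = Add(Mul(Add(Mul(-2, Add(-5, -3)), -21), -22), Mul(-1, 55)) = Add(Mul(Add(Mul(-2, -8), -21), -22), -55) = Add(Mul(Add(16, -21), -22), -55) = Add(Mul(-5, -22), -55) = Add(110, -55) = 55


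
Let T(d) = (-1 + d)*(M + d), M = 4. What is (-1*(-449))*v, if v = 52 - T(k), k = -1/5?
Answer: 634886/25 ≈ 25395.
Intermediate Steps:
k = -1/5 (k = -1*1/5 = -1/5 ≈ -0.20000)
T(d) = (-1 + d)*(4 + d)
v = 1414/25 (v = 52 - (-4 + (-1/5)**2 + 3*(-1/5)) = 52 - (-4 + 1/25 - 3/5) = 52 - 1*(-114/25) = 52 + 114/25 = 1414/25 ≈ 56.560)
(-1*(-449))*v = -1*(-449)*(1414/25) = 449*(1414/25) = 634886/25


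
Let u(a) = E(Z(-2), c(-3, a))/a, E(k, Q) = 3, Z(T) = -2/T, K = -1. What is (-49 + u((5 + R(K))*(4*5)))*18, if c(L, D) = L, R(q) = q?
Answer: -35253/40 ≈ -881.33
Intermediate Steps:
u(a) = 3/a
(-49 + u((5 + R(K))*(4*5)))*18 = (-49 + 3/(((5 - 1)*(4*5))))*18 = (-49 + 3/((4*20)))*18 = (-49 + 3/80)*18 = -3917/80*18 = -35253/40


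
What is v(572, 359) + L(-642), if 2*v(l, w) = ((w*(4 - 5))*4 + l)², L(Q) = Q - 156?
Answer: 372450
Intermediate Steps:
L(Q) = -156 + Q
v(l, w) = (l - 4*w)²/2 (v(l, w) = ((w*(4 - 5))*4 + l)²/2 = ((w*(-1))*4 + l)²/2 = (-w*4 + l)²/2 = (-4*w + l)²/2 = (l - 4*w)²/2)
v(572, 359) + L(-642) = (572 - 4*359)²/2 + (-156 - 642) = (572 - 1436)²/2 - 798 = (½)*(-864)² - 798 = (½)*746496 - 798 = 373248 - 798 = 372450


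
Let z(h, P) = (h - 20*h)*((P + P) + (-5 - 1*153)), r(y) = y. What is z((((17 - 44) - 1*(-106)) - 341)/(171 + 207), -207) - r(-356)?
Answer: -1356424/189 ≈ -7176.8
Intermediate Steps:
z(h, P) = -19*h*(-158 + 2*P) (z(h, P) = (-19*h)*(2*P + (-5 - 153)) = (-19*h)*(2*P - 158) = (-19*h)*(-158 + 2*P) = -19*h*(-158 + 2*P))
z((((17 - 44) - 1*(-106)) - 341)/(171 + 207), -207) - r(-356) = 38*((((17 - 44) - 1*(-106)) - 341)/(171 + 207))*(79 - 1*(-207)) - 1*(-356) = 38*(((-27 + 106) - 341)/378)*(79 + 207) + 356 = 38*((79 - 341)*(1/378))*286 + 356 = 38*(-262*1/378)*286 + 356 = 38*(-131/189)*286 + 356 = -1423708/189 + 356 = -1356424/189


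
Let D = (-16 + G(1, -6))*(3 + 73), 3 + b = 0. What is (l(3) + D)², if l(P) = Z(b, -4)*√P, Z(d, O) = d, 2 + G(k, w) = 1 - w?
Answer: 698923 + 5016*√3 ≈ 7.0761e+5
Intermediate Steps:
b = -3 (b = -3 + 0 = -3)
G(k, w) = -1 - w (G(k, w) = -2 + (1 - w) = -1 - w)
l(P) = -3*√P
D = -836 (D = (-16 + (-1 - 1*(-6)))*(3 + 73) = (-16 + (-1 + 6))*76 = (-16 + 5)*76 = -11*76 = -836)
(l(3) + D)² = (-3*√3 - 836)² = (-836 - 3*√3)²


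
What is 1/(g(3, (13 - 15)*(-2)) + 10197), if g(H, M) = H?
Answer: 1/10200 ≈ 9.8039e-5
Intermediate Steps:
1/(g(3, (13 - 15)*(-2)) + 10197) = 1/(3 + 10197) = 1/10200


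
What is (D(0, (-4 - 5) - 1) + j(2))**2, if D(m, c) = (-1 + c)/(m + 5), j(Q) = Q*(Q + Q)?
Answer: 841/25 ≈ 33.640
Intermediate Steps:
j(Q) = 2*Q**2 (j(Q) = Q*(2*Q) = 2*Q**2)
D(m, c) = (-1 + c)/(5 + m)
(D(0, (-4 - 5) - 1) + j(2))**2 = ((-1 + ((-4 - 5) - 1))/(5 + 0) + 2*2**2)**2 = ((-1 + (-9 - 1))/5 + 2*4)**2 = ((-1 - 10)/5 + 8)**2 = ((1/5)*(-11) + 8)**2 = (-11/5 + 8)**2 = (29/5)**2 = 841/25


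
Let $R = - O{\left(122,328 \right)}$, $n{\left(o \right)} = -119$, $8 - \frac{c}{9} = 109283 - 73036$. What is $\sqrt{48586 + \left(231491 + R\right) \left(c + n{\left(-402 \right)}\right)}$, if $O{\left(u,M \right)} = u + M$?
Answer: $6 i \sqrt{2093936069} \approx 2.7456 \cdot 10^{5} i$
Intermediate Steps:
$c = -326151$ ($c = 72 - 9 \left(109283 - 73036\right) = 72 - 326223 = -326151$)
$O{\left(u,M \right)} = M + u$
$R = -450$ ($R = - (328 + 122) = \left(-1\right) 450 = -450$)
$\sqrt{48586 + \left(231491 + R\right) \left(c + n{\left(-402 \right)}\right)} = \sqrt{48586 + \left(231491 - 450\right) \left(-326151 - 119\right)} = \sqrt{48586 + 231041 \left(-326270\right)} = \sqrt{48586 - 75381747070} = \sqrt{-75381698484} = 6 i \sqrt{2093936069}$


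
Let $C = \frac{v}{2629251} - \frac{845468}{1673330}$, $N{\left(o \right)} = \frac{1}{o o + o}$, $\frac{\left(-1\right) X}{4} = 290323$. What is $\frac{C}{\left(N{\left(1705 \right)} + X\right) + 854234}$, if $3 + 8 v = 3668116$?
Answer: $\frac{1693697798556566671}{1571800647704885067394548} \approx 1.0776 \cdot 10^{-6}$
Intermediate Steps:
$X = -1161292$ ($X = \left(-4\right) 290323 = -1161292$)
$v = \frac{3668113}{8}$ ($v = - \frac{3}{8} + \frac{1}{8} \cdot 3668116 = - \frac{3}{8} + \frac{917029}{2} = \frac{3668113}{8} \approx 4.5851 \cdot 10^{5}$)
$N{\left(o \right)} = \frac{1}{o + o^{2}}$ ($N{\left(o \right)} = \frac{1}{o^{2} + o} = \frac{1}{o + o^{2}}$)
$C = - \frac{5822808574727}{17598418303320}$ ($C = \frac{3668113}{8 \cdot 2629251} - \frac{845468}{1673330} = \frac{3668113}{8} \cdot \frac{1}{2629251} - \frac{422734}{836665} = \frac{3668113}{21034008} - \frac{422734}{836665} = - \frac{5822808574727}{17598418303320} \approx -0.33087$)
$\frac{C}{\left(N{\left(1705 \right)} + X\right) + 854234} = - \frac{5822808574727}{17598418303320 \left(\left(\frac{1}{1705 \left(1 + 1705\right)} - 1161292\right) + 854234\right)} = - \frac{5822808574727}{17598418303320 \left(\left(\frac{1}{1705 \cdot 1706} - 1161292\right) + 854234\right)} = - \frac{5822808574727}{17598418303320 \left(\left(\frac{1}{1705} \cdot \frac{1}{1706} - 1161292\right) + 854234\right)} = - \frac{5822808574727}{17598418303320 \left(\left(\frac{1}{2908730} - 1161292\right) + 854234\right)} = - \frac{5822808574727}{17598418303320 \left(- \frac{3377884879159}{2908730} + 854234\right)} = - \frac{5822808574727}{17598418303320 \left(- \frac{893148816339}{2908730}\right)} = \left(- \frac{5822808574727}{17598418303320}\right) \left(- \frac{2908730}{893148816339}\right) = \frac{1693697798556566671}{1571800647704885067394548}$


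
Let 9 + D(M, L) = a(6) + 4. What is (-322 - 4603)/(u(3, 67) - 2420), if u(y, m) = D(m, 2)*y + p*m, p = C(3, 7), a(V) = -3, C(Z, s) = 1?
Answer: 4925/2377 ≈ 2.0719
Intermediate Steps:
D(M, L) = -8 (D(M, L) = -9 + (-3 + 4) = -9 + 1 = -8)
p = 1
u(y, m) = m - 8*y (u(y, m) = -8*y + 1*m = -8*y + m = m - 8*y)
(-322 - 4603)/(u(3, 67) - 2420) = (-322 - 4603)/((67 - 8*3) - 2420) = -4925/((67 - 24) - 2420) = -4925/(43 - 2420) = -4925/(-2377) = -4925*(-1/2377) = 4925/2377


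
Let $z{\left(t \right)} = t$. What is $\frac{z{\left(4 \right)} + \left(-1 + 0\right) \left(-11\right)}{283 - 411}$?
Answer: $- \frac{15}{128} \approx -0.11719$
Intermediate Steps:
$\frac{z{\left(4 \right)} + \left(-1 + 0\right) \left(-11\right)}{283 - 411} = \frac{4 + \left(-1 + 0\right) \left(-11\right)}{283 - 411} = \frac{4 - -11}{-128} = \left(4 + 11\right) \left(- \frac{1}{128}\right) = 15 \left(- \frac{1}{128}\right) = - \frac{15}{128}$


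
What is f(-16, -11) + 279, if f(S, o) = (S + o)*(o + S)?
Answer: 1008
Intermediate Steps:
f(S, o) = (S + o)² (f(S, o) = (S + o)*(S + o) = (S + o)²)
f(-16, -11) + 279 = (-16 - 11)² + 279 = (-27)² + 279 = 729 + 279 = 1008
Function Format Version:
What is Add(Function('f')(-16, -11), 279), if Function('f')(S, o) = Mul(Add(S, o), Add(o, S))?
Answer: 1008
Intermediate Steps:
Function('f')(S, o) = Pow(Add(S, o), 2) (Function('f')(S, o) = Mul(Add(S, o), Add(S, o)) = Pow(Add(S, o), 2))
Add(Function('f')(-16, -11), 279) = Add(Pow(Add(-16, -11), 2), 279) = Add(Pow(-27, 2), 279) = Add(729, 279) = 1008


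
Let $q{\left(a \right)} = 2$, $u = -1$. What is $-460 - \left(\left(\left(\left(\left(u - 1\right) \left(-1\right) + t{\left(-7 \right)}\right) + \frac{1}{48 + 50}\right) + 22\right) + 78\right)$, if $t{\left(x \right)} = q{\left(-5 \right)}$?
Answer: $- \frac{55273}{98} \approx -564.01$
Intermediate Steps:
$t{\left(x \right)} = 2$
$-460 - \left(\left(\left(\left(\left(u - 1\right) \left(-1\right) + t{\left(-7 \right)}\right) + \frac{1}{48 + 50}\right) + 22\right) + 78\right) = -460 - \left(\left(\left(\left(\left(-1 - 1\right) \left(-1\right) + 2\right) + \frac{1}{48 + 50}\right) + 22\right) + 78\right) = -460 - \left(\left(\left(\left(\left(-2\right) \left(-1\right) + 2\right) + \frac{1}{98}\right) + 22\right) + 78\right) = -460 - \left(\left(\left(\left(2 + 2\right) + \frac{1}{98}\right) + 22\right) + 78\right) = -460 - \left(\left(\left(4 + \frac{1}{98}\right) + 22\right) + 78\right) = -460 - \left(\left(\frac{393}{98} + 22\right) + 78\right) = -460 - \left(\frac{2549}{98} + 78\right) = -460 - \frac{10193}{98} = - \frac{55273}{98}$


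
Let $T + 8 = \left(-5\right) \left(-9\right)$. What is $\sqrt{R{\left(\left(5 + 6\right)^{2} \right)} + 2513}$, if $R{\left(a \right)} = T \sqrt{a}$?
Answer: $2 \sqrt{730} \approx 54.037$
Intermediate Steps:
$T = 37$ ($T = -8 - -45 = -8 + 45 = 37$)
$R{\left(a \right)} = 37 \sqrt{a}$
$\sqrt{R{\left(\left(5 + 6\right)^{2} \right)} + 2513} = \sqrt{37 \sqrt{\left(5 + 6\right)^{2}} + 2513} = \sqrt{37 \sqrt{11^{2}} + 2513} = \sqrt{37 \sqrt{121} + 2513} = \sqrt{37 \cdot 11 + 2513} = \sqrt{407 + 2513} = \sqrt{2920} = 2 \sqrt{730}$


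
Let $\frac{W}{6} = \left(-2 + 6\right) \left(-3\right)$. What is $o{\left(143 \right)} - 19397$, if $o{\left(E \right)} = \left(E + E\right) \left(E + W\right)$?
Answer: $909$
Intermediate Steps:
$W = -72$ ($W = 6 \left(-2 + 6\right) \left(-3\right) = 6 \cdot 4 \left(-3\right) = 6 \left(-12\right) = -72$)
$o{\left(E \right)} = 2 E \left(-72 + E\right)$ ($o{\left(E \right)} = \left(E + E\right) \left(E - 72\right) = 2 E \left(-72 + E\right)$)
$o{\left(143 \right)} - 19397 = 2 \cdot 143 \left(-72 + 143\right) - 19397 = 2 \cdot 143 \cdot 71 - 19397 = 20306 - 19397 = 909$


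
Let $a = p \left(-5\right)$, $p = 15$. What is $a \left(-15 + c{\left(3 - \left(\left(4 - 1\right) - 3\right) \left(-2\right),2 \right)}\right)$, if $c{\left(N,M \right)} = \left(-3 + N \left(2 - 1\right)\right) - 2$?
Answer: $1275$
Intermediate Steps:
$a = -75$ ($a = 15 \left(-5\right) = -75$)
$c{\left(N,M \right)} = -5 + N$ ($c{\left(N,M \right)} = \left(-3 + N 1\right) - 2 = \left(-3 + N\right) - 2 = -5 + N$)
$a \left(-15 + c{\left(3 - \left(\left(4 - 1\right) - 3\right) \left(-2\right),2 \right)}\right) = - 75 \left(-15 - \left(2 + \left(\left(4 - 1\right) - 3\right) \left(-2\right)\right)\right) = - 75 \left(-15 - \left(2 + \left(3 - 3\right) \left(-2\right)\right)\right) = - 75 \left(-15 + \left(-5 + \left(3 - 0 \left(-2\right)\right)\right)\right) = - 75 \left(-15 + \left(-5 + \left(3 - 0\right)\right)\right) = - 75 \left(-15 + \left(-5 + \left(3 + 0\right)\right)\right) = - 75 \left(-15 + \left(-5 + 3\right)\right) = - 75 \left(-15 - 2\right) = \left(-75\right) \left(-17\right) = 1275$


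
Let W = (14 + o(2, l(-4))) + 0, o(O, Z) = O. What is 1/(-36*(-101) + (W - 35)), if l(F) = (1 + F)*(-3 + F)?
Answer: 1/3617 ≈ 0.00027647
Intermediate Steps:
W = 16 (W = (14 + 2) + 0 = 16 + 0 = 16)
1/(-36*(-101) + (W - 35)) = 1/(-36*(-101) + (16 - 35)) = 1/(3636 - 19) = 1/3617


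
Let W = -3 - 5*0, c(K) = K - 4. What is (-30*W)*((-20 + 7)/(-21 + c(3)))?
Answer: 585/11 ≈ 53.182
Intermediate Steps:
c(K) = -4 + K
W = -3 (W = -3 + 0 = -3)
(-30*W)*((-20 + 7)/(-21 + c(3))) = (-30*(-3))*((-20 + 7)/(-21 + (-4 + 3))) = 90*(-13/(-21 - 1)) = 90*(-13/(-22)) = 90*(-13*(-1/22)) = 90*(13/22) = 585/11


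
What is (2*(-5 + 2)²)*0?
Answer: 0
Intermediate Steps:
(2*(-5 + 2)²)*0 = (2*(-3)²)*0 = (2*9)*0 = 18*0 = 0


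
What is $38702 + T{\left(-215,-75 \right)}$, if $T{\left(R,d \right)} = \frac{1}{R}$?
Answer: $\frac{8320929}{215} \approx 38702.0$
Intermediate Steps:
$38702 + T{\left(-215,-75 \right)} = 38702 + \frac{1}{-215} = 38702 - \frac{1}{215} = \frac{8320929}{215}$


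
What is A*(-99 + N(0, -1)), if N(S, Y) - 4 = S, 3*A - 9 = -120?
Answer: 3515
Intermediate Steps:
A = -37 (A = 3 + (1/3)*(-120) = 3 - 40 = -37)
N(S, Y) = 4 + S
A*(-99 + N(0, -1)) = -37*(-99 + (4 + 0)) = -37*(-99 + 4) = -37*(-95) = 3515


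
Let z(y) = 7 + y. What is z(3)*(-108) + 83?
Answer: -997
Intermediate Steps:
z(3)*(-108) + 83 = (7 + 3)*(-108) + 83 = 10*(-108) + 83 = -1080 + 83 = -997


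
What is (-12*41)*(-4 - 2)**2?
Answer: -17712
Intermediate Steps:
(-12*41)*(-4 - 2)**2 = -492*(-6)**2 = -492*36 = -17712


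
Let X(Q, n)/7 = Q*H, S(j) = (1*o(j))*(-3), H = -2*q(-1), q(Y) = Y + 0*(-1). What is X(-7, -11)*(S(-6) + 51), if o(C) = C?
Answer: -6762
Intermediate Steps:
q(Y) = Y (q(Y) = Y + 0 = Y)
H = 2 (H = -2*(-1) = 2)
S(j) = -3*j (S(j) = (1*j)*(-3) = j*(-3) = -3*j)
X(Q, n) = 14*Q (X(Q, n) = 7*(Q*2) = 7*(2*Q) = 14*Q)
X(-7, -11)*(S(-6) + 51) = (14*(-7))*(-3*(-6) + 51) = -98*(18 + 51) = -98*69 = -6762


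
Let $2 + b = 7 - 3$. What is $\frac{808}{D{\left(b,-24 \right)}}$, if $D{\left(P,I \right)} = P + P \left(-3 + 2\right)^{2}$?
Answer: $202$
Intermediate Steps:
$b = 2$ ($b = -2 + \left(7 - 3\right) = -2 + 4 = 2$)
$D{\left(P,I \right)} = 2 P$ ($D{\left(P,I \right)} = P + P \left(-1\right)^{2} = P + P 1 = P + P = 2 P$)
$\frac{808}{D{\left(b,-24 \right)}} = \frac{808}{2 \cdot 2} = \frac{808}{4} = 808 \cdot \frac{1}{4} = 202$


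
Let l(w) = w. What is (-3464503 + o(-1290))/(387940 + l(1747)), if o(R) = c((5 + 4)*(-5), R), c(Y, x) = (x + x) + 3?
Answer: -3467080/389687 ≈ -8.8971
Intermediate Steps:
c(Y, x) = 3 + 2*x (c(Y, x) = 2*x + 3 = 3 + 2*x)
o(R) = 3 + 2*R
(-3464503 + o(-1290))/(387940 + l(1747)) = (-3464503 + (3 + 2*(-1290)))/(387940 + 1747) = (-3464503 + (3 - 2580))/389687 = (-3464503 - 2577)*(1/389687) = -3467080*1/389687 = -3467080/389687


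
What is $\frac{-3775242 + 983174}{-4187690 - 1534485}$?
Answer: $\frac{2792068}{5722175} \approx 0.48794$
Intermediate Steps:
$\frac{-3775242 + 983174}{-4187690 - 1534485} = - \frac{2792068}{-5722175} = \left(-2792068\right) \left(- \frac{1}{5722175}\right) = \frac{2792068}{5722175}$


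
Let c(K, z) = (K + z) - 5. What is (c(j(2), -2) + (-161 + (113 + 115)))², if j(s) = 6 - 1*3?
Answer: 3969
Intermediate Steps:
j(s) = 3 (j(s) = 6 - 3 = 3)
c(K, z) = -5 + K + z
(c(j(2), -2) + (-161 + (113 + 115)))² = ((-5 + 3 - 2) + (-161 + (113 + 115)))² = (-4 + (-161 + 228))² = (-4 + 67)² = 63² = 3969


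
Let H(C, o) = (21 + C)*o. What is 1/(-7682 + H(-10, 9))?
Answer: -1/7583 ≈ -0.00013187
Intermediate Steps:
H(C, o) = o*(21 + C)
1/(-7682 + H(-10, 9)) = 1/(-7682 + 9*(21 - 10)) = 1/(-7682 + 9*11) = 1/(-7682 + 99) = 1/(-7583) = -1/7583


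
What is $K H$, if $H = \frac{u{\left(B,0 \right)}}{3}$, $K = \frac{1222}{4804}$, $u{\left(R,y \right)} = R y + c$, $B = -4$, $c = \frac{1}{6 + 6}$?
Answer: $\frac{611}{86472} \approx 0.0070659$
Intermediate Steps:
$c = \frac{1}{12} \approx 0.083333$
$u{\left(R,y \right)} = \frac{1}{12} + R y$ ($u{\left(R,y \right)} = R y + \frac{1}{12} = \frac{1}{12} + R y$)
$K = \frac{611}{2402}$ ($K = 1222 \cdot \frac{1}{4804} = \frac{611}{2402} \approx 0.25437$)
$H = \frac{1}{36}$ ($H = \frac{\frac{1}{12} - 0}{3} = \left(\frac{1}{12} + 0\right) \frac{1}{3} = \frac{1}{12} \cdot \frac{1}{3} = \frac{1}{36} \approx 0.027778$)
$K H = \frac{611}{2402} \cdot \frac{1}{36} = \frac{611}{86472}$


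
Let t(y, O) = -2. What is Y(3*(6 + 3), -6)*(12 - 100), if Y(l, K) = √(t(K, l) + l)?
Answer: -440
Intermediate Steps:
Y(l, K) = √(-2 + l)
Y(3*(6 + 3), -6)*(12 - 100) = √(-2 + 3*(6 + 3))*(12 - 100) = √(-2 + 3*9)*(-88) = √(-2 + 27)*(-88) = √25*(-88) = 5*(-88) = -440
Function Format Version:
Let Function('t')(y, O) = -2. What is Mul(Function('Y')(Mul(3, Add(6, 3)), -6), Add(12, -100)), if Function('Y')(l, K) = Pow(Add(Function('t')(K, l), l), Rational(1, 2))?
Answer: -440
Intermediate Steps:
Function('Y')(l, K) = Pow(Add(-2, l), Rational(1, 2))
Mul(Function('Y')(Mul(3, Add(6, 3)), -6), Add(12, -100)) = Mul(Pow(Add(-2, Mul(3, Add(6, 3))), Rational(1, 2)), Add(12, -100)) = Mul(Pow(Add(-2, Mul(3, 9)), Rational(1, 2)), -88) = Mul(Pow(Add(-2, 27), Rational(1, 2)), -88) = Mul(Pow(25, Rational(1, 2)), -88) = Mul(5, -88) = -440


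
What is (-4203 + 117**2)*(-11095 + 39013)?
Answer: 264830148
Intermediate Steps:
(-4203 + 117**2)*(-11095 + 39013) = (-4203 + 13689)*27918 = 9486*27918 = 264830148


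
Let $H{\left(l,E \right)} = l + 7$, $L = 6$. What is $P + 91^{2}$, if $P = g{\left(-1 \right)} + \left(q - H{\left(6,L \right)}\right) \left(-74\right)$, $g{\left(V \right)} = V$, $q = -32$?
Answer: $11610$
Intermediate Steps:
$H{\left(l,E \right)} = 7 + l$
$P = 3329$ ($P = -1 + \left(-32 - \left(7 + 6\right)\right) \left(-74\right) = -1 + \left(-32 - 13\right) \left(-74\right) = -1 - -3330 = -1 + 3330 = 3329$)
$P + 91^{2} = 3329 + 91^{2} = 3329 + 8281 = 11610$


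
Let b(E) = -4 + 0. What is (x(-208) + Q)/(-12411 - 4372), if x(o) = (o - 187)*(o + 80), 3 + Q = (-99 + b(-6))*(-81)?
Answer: -58900/16783 ≈ -3.5095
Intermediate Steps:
b(E) = -4
Q = 8340 (Q = -3 + (-99 - 4)*(-81) = -3 - 103*(-81) = -3 + 8343 = 8340)
x(o) = (-187 + o)*(80 + o)
(x(-208) + Q)/(-12411 - 4372) = ((-14960 + (-208)**2 - 107*(-208)) + 8340)/(-12411 - 4372) = ((-14960 + 43264 + 22256) + 8340)/(-16783) = (50560 + 8340)*(-1/16783) = 58900*(-1/16783) = -58900/16783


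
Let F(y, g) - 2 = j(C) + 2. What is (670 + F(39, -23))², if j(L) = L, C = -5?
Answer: 447561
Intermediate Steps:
F(y, g) = -1 (F(y, g) = 2 + (-5 + 2) = 2 - 3 = -1)
(670 + F(39, -23))² = (670 - 1)² = 669² = 447561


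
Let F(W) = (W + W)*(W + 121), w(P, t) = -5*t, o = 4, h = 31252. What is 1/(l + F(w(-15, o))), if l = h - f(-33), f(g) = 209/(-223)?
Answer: 223/6068485 ≈ 3.6747e-5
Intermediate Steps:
f(g) = -209/223 (f(g) = 209*(-1/223) = -209/223)
l = 6969405/223 (l = 31252 - 1*(-209/223) = 31252 + 209/223 = 6969405/223 ≈ 31253.)
F(W) = 2*W*(121 + W) (F(W) = (2*W)*(121 + W) = 2*W*(121 + W))
1/(l + F(w(-15, o))) = 1/(6969405/223 + 2*(-5*4)*(121 - 5*4)) = 1/(6969405/223 + 2*(-20)*(121 - 20)) = 1/(6969405/223 + 2*(-20)*101) = 1/(6969405/223 - 4040) = 1/(6068485/223) = 223/6068485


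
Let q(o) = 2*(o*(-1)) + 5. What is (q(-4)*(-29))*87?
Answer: -32799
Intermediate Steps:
q(o) = 5 - 2*o (q(o) = 2*(-o) + 5 = -2*o + 5 = 5 - 2*o)
(q(-4)*(-29))*87 = ((5 - 2*(-4))*(-29))*87 = ((5 + 8)*(-29))*87 = (13*(-29))*87 = -377*87 = -32799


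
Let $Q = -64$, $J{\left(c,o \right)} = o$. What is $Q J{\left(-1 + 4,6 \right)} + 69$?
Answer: $-315$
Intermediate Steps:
$Q J{\left(-1 + 4,6 \right)} + 69 = \left(-64\right) 6 + 69 = -384 + 69 = -315$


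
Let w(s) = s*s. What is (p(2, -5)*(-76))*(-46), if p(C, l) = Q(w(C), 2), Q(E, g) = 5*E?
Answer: 69920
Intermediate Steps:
w(s) = s**2
p(C, l) = 5*C**2
(p(2, -5)*(-76))*(-46) = ((5*2**2)*(-76))*(-46) = ((5*4)*(-76))*(-46) = (20*(-76))*(-46) = -1520*(-46) = 69920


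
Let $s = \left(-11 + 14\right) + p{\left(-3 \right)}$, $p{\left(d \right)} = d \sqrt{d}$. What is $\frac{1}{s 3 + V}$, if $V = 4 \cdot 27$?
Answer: $\frac{13}{1548} + \frac{i \sqrt{3}}{1548} \approx 0.0083979 + 0.0011189 i$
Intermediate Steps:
$p{\left(d \right)} = d^{\frac{3}{2}}$
$V = 108$
$s = 3 - 3 i \sqrt{3}$ ($s = \left(-11 + 14\right) + \left(-3\right)^{\frac{3}{2}} = 3 - 3 i \sqrt{3} \approx 3.0 - 5.1962 i$)
$\frac{1}{s 3 + V} = \frac{1}{\left(3 - 3 i \sqrt{3}\right) 3 + 108} = \frac{1}{\left(9 - 9 i \sqrt{3}\right) + 108} = \frac{1}{117 - 9 i \sqrt{3}}$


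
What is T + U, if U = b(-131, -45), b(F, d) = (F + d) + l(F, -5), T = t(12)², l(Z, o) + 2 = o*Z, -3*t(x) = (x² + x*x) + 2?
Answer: 88393/9 ≈ 9821.4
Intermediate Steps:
t(x) = -⅔ - 2*x²/3 (t(x) = -((x² + x*x) + 2)/3 = -((x² + x²) + 2)/3 = -(2*x² + 2)/3 = -(2 + 2*x²)/3 = -⅔ - 2*x²/3)
l(Z, o) = -2 + Z*o (l(Z, o) = -2 + o*Z = -2 + Z*o)
T = 84100/9 (T = (-⅔ - ⅔*12²)² = (-⅔ - ⅔*144)² = (-⅔ - 96)² = (-290/3)² = 84100/9 ≈ 9344.4)
b(F, d) = -2 + d - 4*F (b(F, d) = (F + d) + (-2 + F*(-5)) = (F + d) + (-2 - 5*F) = -2 + d - 4*F)
U = 477 (U = -2 - 45 - 4*(-131) = -2 - 45 + 524 = 477)
T + U = 84100/9 + 477 = 88393/9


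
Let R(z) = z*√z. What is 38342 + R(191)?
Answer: 38342 + 191*√191 ≈ 40982.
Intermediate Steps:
R(z) = z^(3/2)
38342 + R(191) = 38342 + 191^(3/2) = 38342 + 191*√191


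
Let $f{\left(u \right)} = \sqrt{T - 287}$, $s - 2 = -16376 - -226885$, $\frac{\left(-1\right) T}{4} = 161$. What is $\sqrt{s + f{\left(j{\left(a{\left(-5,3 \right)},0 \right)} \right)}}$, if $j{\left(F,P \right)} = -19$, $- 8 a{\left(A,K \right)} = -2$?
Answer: $\sqrt{210511 + 7 i \sqrt{19}} \approx 458.81 + 0.033 i$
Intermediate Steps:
$a{\left(A,K \right)} = \frac{1}{4}$ ($a{\left(A,K \right)} = \left(- \frac{1}{8}\right) \left(-2\right) = \frac{1}{4}$)
$T = -644$ ($T = \left(-4\right) 161 = -644$)
$s = 210511$ ($s = 2 - -210509 = 2 + \left(-16376 + 226885\right) = 2 + 210509 = 210511$)
$f{\left(u \right)} = 7 i \sqrt{19}$ ($f{\left(u \right)} = \sqrt{-644 - 287} = \sqrt{-931} = 7 i \sqrt{19}$)
$\sqrt{s + f{\left(j{\left(a{\left(-5,3 \right)},0 \right)} \right)}} = \sqrt{210511 + 7 i \sqrt{19}}$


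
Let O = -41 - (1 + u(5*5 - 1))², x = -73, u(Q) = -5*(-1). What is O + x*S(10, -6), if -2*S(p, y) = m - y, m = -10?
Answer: -223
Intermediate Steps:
S(p, y) = 5 + y/2 (S(p, y) = -(-10 - y)/2 = 5 + y/2)
u(Q) = 5
O = -77 (O = -41 - (1 + 5)² = -41 - 1*6² = -41 - 1*36 = -41 - 36 = -77)
O + x*S(10, -6) = -77 - 73*(5 + (½)*(-6)) = -77 - 73*(5 - 3) = -77 - 73*2 = -77 - 146 = -223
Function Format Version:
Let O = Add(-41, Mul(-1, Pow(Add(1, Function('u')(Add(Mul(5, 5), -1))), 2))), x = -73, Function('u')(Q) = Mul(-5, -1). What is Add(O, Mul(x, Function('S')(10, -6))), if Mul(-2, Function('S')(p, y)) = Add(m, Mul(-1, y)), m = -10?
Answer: -223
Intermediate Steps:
Function('S')(p, y) = Add(5, Mul(Rational(1, 2), y)) (Function('S')(p, y) = Mul(Rational(-1, 2), Add(-10, Mul(-1, y))) = Add(5, Mul(Rational(1, 2), y)))
Function('u')(Q) = 5
O = -77 (O = Add(-41, Mul(-1, Pow(Add(1, 5), 2))) = Add(-41, Mul(-1, Pow(6, 2))) = Add(-41, Mul(-1, 36)) = Add(-41, -36) = -77)
Add(O, Mul(x, Function('S')(10, -6))) = Add(-77, Mul(-73, Add(5, Mul(Rational(1, 2), -6)))) = Add(-77, Mul(-73, Add(5, -3))) = Add(-77, Mul(-73, 2)) = Add(-77, -146) = -223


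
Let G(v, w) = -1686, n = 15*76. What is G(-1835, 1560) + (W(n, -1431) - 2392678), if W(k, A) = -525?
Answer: -2394889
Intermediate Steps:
n = 1140
G(-1835, 1560) + (W(n, -1431) - 2392678) = -1686 + (-525 - 2392678) = -1686 - 2393203 = -2394889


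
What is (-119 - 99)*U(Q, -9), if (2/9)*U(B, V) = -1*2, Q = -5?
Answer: 1962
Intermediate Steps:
U(B, V) = -9 (U(B, V) = 9*(-1*2)/2 = (9/2)*(-2) = -9)
(-119 - 99)*U(Q, -9) = (-119 - 99)*(-9) = -218*(-9) = 1962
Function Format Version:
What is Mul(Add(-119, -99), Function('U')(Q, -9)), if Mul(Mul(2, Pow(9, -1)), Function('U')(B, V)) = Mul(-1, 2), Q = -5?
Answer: 1962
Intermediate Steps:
Function('U')(B, V) = -9 (Function('U')(B, V) = Mul(Rational(9, 2), Mul(-1, 2)) = Mul(Rational(9, 2), -2) = -9)
Mul(Add(-119, -99), Function('U')(Q, -9)) = Mul(Add(-119, -99), -9) = Mul(-218, -9) = 1962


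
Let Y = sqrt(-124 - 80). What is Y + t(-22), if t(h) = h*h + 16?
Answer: 500 + 2*I*sqrt(51) ≈ 500.0 + 14.283*I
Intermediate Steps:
t(h) = 16 + h**2 (t(h) = h**2 + 16 = 16 + h**2)
Y = 2*I*sqrt(51) (Y = sqrt(-204) = 2*I*sqrt(51) ≈ 14.283*I)
Y + t(-22) = 2*I*sqrt(51) + (16 + (-22)**2) = 2*I*sqrt(51) + (16 + 484) = 2*I*sqrt(51) + 500 = 500 + 2*I*sqrt(51)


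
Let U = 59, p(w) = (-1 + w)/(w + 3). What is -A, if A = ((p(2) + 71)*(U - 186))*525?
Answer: 4747260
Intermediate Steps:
p(w) = (-1 + w)/(3 + w)
A = -4747260 (A = (((-1 + 2)/(3 + 2) + 71)*(59 - 186))*525 = ((1/5 + 71)*(-127))*525 = (((⅕)*1 + 71)*(-127))*525 = ((⅕ + 71)*(-127))*525 = ((356/5)*(-127))*525 = -45212/5*525 = -4747260)
-A = -1*(-4747260) = 4747260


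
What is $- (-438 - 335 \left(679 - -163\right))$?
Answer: $282508$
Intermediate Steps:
$- (-438 - 335 \left(679 - -163\right)) = - (-438 - 335 \left(679 + 163\right)) = - (-438 - 282070) = \left(-1\right) \left(-282508\right) = 282508$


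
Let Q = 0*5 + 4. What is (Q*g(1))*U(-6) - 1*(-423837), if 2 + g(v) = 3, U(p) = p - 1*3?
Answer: 423801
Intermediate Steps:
U(p) = -3 + p (U(p) = p - 3 = -3 + p)
g(v) = 1 (g(v) = -2 + 3 = 1)
Q = 4 (Q = 0 + 4 = 4)
(Q*g(1))*U(-6) - 1*(-423837) = (4*1)*(-3 - 6) - 1*(-423837) = 4*(-9) + 423837 = -36 + 423837 = 423801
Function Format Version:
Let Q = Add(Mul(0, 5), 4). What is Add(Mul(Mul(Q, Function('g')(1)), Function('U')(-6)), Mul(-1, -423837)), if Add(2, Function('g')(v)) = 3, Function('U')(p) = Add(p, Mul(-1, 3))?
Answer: 423801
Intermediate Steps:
Function('U')(p) = Add(-3, p) (Function('U')(p) = Add(p, -3) = Add(-3, p))
Function('g')(v) = 1 (Function('g')(v) = Add(-2, 3) = 1)
Q = 4 (Q = Add(0, 4) = 4)
Add(Mul(Mul(Q, Function('g')(1)), Function('U')(-6)), Mul(-1, -423837)) = Add(Mul(Mul(4, 1), Add(-3, -6)), Mul(-1, -423837)) = Add(Mul(4, -9), 423837) = Add(-36, 423837) = 423801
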